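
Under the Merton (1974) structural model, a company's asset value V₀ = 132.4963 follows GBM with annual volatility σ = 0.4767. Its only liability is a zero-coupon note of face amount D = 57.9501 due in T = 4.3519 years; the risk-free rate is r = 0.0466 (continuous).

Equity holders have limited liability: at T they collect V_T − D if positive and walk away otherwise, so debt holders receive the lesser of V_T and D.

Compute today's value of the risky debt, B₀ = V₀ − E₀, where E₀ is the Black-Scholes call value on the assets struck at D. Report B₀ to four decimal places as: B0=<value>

d₁ = [ln(V₀/D) + (r + σ²/2)T] / (σ√T)
   = [ln(132.4963/57.9501) + (0.0466 + 0.5·0.4767²)·4.3519] / (0.4767·√4.3519)
   = [0.826972 + 0.697268] / 0.994454 = 1.532741
d₂ = d₁ − σ√T = 1.532741 − 0.994454 = 0.538287
N(d₁) = 0.937330,  N(d₂) = 0.704811,  e^(−rT) = 0.816443
E₀ = V₀·N(d₁) − D·e^(−rT)·N(d₂)
   = 132.4963·0.937330 − 57.9501·0.816443·0.704811 = 90.846118
B₀ = V₀ − E₀ = 132.4963 − 90.846118 = 41.650182

B0=41.6502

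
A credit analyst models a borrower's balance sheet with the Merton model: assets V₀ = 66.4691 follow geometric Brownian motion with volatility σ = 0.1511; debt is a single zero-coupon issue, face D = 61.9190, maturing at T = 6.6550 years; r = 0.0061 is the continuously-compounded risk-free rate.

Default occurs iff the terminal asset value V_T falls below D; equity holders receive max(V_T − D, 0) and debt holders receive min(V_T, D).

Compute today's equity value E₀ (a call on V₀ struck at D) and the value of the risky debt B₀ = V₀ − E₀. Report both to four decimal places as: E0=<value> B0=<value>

d₁ = [ln(V₀/D) + (r + σ²/2)T] / (σ√T)
   = [ln(66.4691/61.9190) + (0.0061 + 0.5·0.1511²)·6.6550] / (0.1511·√6.6550)
   = [0.070910 + 0.116566] / 0.389797 = 0.480959
d₂ = d₁ − σ√T = 0.480959 − 0.389797 = 0.091162
N(d₁) = 0.684727,  N(d₂) = 0.536318,  e^(−rT) = 0.960217
E₀ = V₀·N(d₁) − D·e^(−rT)·N(d₂)
   = 66.4691·0.684727 − 61.9190·0.960217·0.536318 = 13.626031
B₀ = V₀ − E₀ = 66.4691 − 13.626031 = 52.843069

E0=13.6260 B0=52.8431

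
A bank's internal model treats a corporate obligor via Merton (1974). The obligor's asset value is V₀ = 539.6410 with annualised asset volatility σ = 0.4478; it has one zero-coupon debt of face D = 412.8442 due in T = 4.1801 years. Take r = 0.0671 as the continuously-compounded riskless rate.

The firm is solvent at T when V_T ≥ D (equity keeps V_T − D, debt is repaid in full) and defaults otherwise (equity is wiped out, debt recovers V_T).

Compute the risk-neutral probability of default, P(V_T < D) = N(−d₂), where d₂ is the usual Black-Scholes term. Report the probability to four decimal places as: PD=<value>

PD=0.4439

d₁ = [ln(V₀/D) + (r + σ²/2)T] / (σ√T)
   = [ln(539.6410/412.8442) + (0.0671 + 0.5·0.4478²)·4.1801] / (0.4478·√4.1801)
   = [0.267834 + 0.699592] / 0.915540 = 1.056672
d₂ = d₁ − σ√T = 1.056672 − 0.915540 = 0.141132
risk-neutral PD = N(−d₂) = N(-0.141132) = 0.443883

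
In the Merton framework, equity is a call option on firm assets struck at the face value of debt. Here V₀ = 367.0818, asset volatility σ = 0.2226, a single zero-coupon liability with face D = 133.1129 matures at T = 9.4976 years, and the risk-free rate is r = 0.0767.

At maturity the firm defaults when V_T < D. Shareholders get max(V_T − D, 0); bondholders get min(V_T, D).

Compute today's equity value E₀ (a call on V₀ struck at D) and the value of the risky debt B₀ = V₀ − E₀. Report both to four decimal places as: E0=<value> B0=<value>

d₁ = [ln(V₀/D) + (r + σ²/2)T] / (σ√T)
   = [ln(367.0818/133.1129) + (0.0767 + 0.5·0.2226²)·9.4976] / (0.2226·√9.4976)
   = [1.014387 + 0.963773] / 0.686013 = 2.883562
d₂ = d₁ − σ√T = 2.883562 − 0.686013 = 2.197549
N(d₁) = 0.998034,  N(d₂) = 0.986009,  e^(−rT) = 0.482649
E₀ = V₀·N(d₁) − D·e^(−rT)·N(d₂)
   = 367.0818·0.998034 − 133.1129·0.482649·0.986009 = 303.012172
B₀ = V₀ − E₀ = 367.0818 − 303.012172 = 64.069628

E0=303.0122 B0=64.0696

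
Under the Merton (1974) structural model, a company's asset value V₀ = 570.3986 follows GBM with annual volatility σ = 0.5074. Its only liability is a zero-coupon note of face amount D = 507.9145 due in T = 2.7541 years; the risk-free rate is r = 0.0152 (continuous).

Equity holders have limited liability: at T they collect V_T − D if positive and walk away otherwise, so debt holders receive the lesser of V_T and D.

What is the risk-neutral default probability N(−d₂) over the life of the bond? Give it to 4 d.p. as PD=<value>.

PD=0.5923

d₁ = [ln(V₀/D) + (r + σ²/2)T] / (σ√T)
   = [ln(570.3986/507.9145) + (0.0152 + 0.5·0.5074²)·2.7541] / (0.5074·√2.7541)
   = [0.116022 + 0.396390] / 0.842055 = 0.608527
d₂ = d₁ − σ√T = 0.608527 − 0.842055 = -0.233528
risk-neutral PD = N(−d₂) = N(0.233528) = 0.592324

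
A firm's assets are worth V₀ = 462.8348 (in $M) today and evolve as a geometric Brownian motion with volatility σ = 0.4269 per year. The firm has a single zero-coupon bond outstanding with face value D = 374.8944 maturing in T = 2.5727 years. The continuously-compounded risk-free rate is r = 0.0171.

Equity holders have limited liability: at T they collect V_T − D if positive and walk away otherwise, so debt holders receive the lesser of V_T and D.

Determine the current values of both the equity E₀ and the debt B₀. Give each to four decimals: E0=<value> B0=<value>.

d₁ = [ln(V₀/D) + (r + σ²/2)T] / (σ√T)
   = [ln(462.8348/374.8944) + (0.0171 + 0.5·0.4269²)·2.5727] / (0.4269·√2.5727)
   = [0.210726 + 0.278422] / 0.684732 = 0.714364
d₂ = d₁ − σ√T = 0.714364 − 0.684732 = 0.029632
N(d₁) = 0.762499,  N(d₂) = 0.511820,  e^(−rT) = 0.956960
E₀ = V₀·N(d₁) − D·e^(−rT)·N(d₂)
   = 462.8348·0.762499 − 374.8944·0.956960·0.511820 = 169.291066
B₀ = V₀ − E₀ = 462.8348 − 169.291066 = 293.543734

E0=169.2911 B0=293.5437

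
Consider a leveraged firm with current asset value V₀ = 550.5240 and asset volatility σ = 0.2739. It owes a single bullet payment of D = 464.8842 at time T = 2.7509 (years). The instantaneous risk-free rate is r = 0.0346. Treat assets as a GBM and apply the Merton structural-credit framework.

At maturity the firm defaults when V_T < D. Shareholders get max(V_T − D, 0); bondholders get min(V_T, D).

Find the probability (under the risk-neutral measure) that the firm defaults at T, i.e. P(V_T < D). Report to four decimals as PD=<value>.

PD=0.3615

d₁ = [ln(V₀/D) + (r + σ²/2)T] / (σ√T)
   = [ln(550.5240/464.8842) + (0.0346 + 0.5·0.2739²)·2.7509] / (0.2739·√2.7509)
   = [0.169082 + 0.198369] / 0.454286 = 0.808854
d₂ = d₁ − σ√T = 0.808854 − 0.454286 = 0.354568
risk-neutral PD = N(−d₂) = N(-0.354568) = 0.361457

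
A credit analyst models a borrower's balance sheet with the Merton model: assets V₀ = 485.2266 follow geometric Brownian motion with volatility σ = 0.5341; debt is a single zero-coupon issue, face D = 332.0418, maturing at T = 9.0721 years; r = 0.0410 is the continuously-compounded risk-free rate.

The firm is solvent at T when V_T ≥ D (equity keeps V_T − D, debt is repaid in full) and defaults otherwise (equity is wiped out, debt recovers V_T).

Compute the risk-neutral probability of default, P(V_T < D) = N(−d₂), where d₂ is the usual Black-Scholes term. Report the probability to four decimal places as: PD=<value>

PD=0.6321

d₁ = [ln(V₀/D) + (r + σ²/2)T] / (σ√T)
   = [ln(485.2266/332.0418) + (0.0410 + 0.5·0.5341²)·9.0721] / (0.5341·√9.0721)
   = [0.379355 + 1.665922] / 1.608705 = 1.271381
d₂ = d₁ − σ√T = 1.271381 − 1.608705 = -0.337324
risk-neutral PD = N(−d₂) = N(0.337324) = 0.632064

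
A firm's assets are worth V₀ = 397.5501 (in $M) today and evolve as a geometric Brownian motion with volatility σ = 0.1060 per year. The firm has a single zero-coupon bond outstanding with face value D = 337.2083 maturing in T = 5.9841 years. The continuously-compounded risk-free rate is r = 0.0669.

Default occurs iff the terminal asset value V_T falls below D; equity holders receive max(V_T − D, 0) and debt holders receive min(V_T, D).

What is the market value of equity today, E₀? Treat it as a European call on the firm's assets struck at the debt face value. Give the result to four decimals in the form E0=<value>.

E0=171.9893

d₁ = [ln(V₀/D) + (r + σ²/2)T] / (σ√T)
   = [ln(397.5501/337.2083) + (0.0669 + 0.5·0.1060²)·5.9841] / (0.1060·√5.9841)
   = [0.164620 + 0.433955] / 0.259302 = 2.308412
d₂ = d₁ − σ√T = 2.308412 − 0.259302 = 2.049110
N(d₁) = 0.989512,  N(d₂) = 0.979774,  e^(−rT) = 0.670095
E₀ = V₀·N(d₁) − D·e^(−rT)·N(d₂)
   = 397.5501·0.989512 − 337.2083·0.670095·0.979774 = 171.989287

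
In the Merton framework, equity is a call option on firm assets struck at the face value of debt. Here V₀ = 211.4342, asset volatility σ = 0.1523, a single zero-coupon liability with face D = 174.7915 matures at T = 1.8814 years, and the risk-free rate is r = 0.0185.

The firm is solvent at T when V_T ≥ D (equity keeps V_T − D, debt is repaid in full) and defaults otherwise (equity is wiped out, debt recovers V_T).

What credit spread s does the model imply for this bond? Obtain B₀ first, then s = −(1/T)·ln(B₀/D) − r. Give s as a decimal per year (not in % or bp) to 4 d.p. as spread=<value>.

d₁ = [ln(V₀/D) + (r + σ²/2)T] / (σ√T)
   = [ln(211.4342/174.7915) + (0.0185 + 0.5·0.1523²)·1.8814] / (0.1523·√1.8814)
   = [0.190320 + 0.056626] / 0.208901 = 1.182119
d₂ = d₁ − σ√T = 1.182119 − 0.208901 = 0.973218
N(d₁) = 0.881421,  N(d₂) = 0.834777,  e^(−rT) = 0.965793
E₀ = V₀·N(d₁) − D·e^(−rT)·N(d₂)
   = 211.4342·0.881421 − 174.7915·0.965793·0.834777 = 45.441710
B₀ = V₀ − E₀ = 211.4342 − 45.441710 = 165.992490
spread = −(1/T)·ln(B₀/D) − r = −(1/1.8814)·ln(165.992490/174.7915) − 0.0185 = 0.00895365

spread=0.0090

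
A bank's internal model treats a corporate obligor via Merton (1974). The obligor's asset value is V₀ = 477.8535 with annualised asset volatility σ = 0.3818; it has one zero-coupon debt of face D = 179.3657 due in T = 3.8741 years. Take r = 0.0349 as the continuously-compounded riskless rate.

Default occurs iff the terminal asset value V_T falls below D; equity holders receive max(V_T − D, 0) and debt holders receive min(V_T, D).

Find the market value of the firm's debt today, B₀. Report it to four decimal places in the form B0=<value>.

B0=150.7402

d₁ = [ln(V₀/D) + (r + σ²/2)T] / (σ√T)
   = [ln(477.8535/179.3657) + (0.0349 + 0.5·0.3818²)·3.8741] / (0.3818·√3.8741)
   = [0.979877 + 0.417572] / 0.751487 = 1.859580
d₂ = d₁ − σ√T = 1.859580 − 0.751487 = 1.108093
N(d₁) = 0.968528,  N(d₂) = 0.866089,  e^(−rT) = 0.873536
E₀ = V₀·N(d₁) − D·e^(−rT)·N(d₂)
   = 477.8535·0.968528 − 179.3657·0.873536·0.866089 = 327.113349
B₀ = V₀ − E₀ = 477.8535 − 327.113349 = 150.740151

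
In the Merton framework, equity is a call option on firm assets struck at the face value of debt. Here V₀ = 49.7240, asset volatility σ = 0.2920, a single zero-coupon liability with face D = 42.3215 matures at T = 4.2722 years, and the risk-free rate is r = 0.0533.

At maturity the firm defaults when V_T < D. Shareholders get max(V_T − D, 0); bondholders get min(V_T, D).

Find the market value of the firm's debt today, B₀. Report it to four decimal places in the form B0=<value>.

B0=29.9238

d₁ = [ln(V₀/D) + (r + σ²/2)T] / (σ√T)
   = [ln(49.7240/42.3215) + (0.0533 + 0.5·0.2920²)·4.2722] / (0.2920·√4.2722)
   = [0.161192 + 0.409841] / 0.603544 = 0.946134
d₂ = d₁ − σ√T = 0.946134 − 0.603544 = 0.342591
N(d₁) = 0.827960,  N(d₂) = 0.634047,  e^(−rT) = 0.796357
E₀ = V₀·N(d₁) − D·e^(−rT)·N(d₂)
   = 49.7240·0.827960 − 42.3215·0.796357·0.634047 = 19.800199
B₀ = V₀ − E₀ = 49.7240 − 19.800199 = 29.923801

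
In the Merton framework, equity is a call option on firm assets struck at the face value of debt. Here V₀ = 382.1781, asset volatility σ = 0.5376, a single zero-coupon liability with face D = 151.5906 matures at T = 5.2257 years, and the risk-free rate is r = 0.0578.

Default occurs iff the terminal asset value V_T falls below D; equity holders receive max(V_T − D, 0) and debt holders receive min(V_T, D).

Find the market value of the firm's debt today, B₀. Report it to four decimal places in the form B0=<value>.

d₁ = [ln(V₀/D) + (r + σ²/2)T] / (σ√T)
   = [ln(382.1781/151.5906) + (0.0578 + 0.5·0.5376²)·5.2257] / (0.5376·√5.2257)
   = [0.924703 + 1.057195] / 1.228942 = 1.612686
d₂ = d₁ − σ√T = 1.612686 − 1.228942 = 0.383744
N(d₁) = 0.946594,  N(d₂) = 0.649416,  e^(−rT) = 0.739304
E₀ = V₀·N(d₁) − D·e^(−rT)·N(d₂)
   = 382.1781·0.946594 − 151.5906·0.739304·0.649416 = 288.986284
B₀ = V₀ − E₀ = 382.1781 − 288.986284 = 93.191816

B0=93.1918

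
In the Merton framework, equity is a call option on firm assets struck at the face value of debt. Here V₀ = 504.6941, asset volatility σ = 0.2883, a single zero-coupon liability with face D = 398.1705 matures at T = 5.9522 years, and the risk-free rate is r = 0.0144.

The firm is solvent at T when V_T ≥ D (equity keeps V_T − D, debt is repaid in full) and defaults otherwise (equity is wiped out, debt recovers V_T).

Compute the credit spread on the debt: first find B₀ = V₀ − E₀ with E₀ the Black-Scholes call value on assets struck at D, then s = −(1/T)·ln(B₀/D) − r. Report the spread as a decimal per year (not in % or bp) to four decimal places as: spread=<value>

spread=0.0311

d₁ = [ln(V₀/D) + (r + σ²/2)T] / (σ√T)
   = [ln(504.6941/398.1705) + (0.0144 + 0.5·0.2883²)·5.9522] / (0.2883·√5.9522)
   = [0.237072 + 0.333076] / 0.703369 = 0.810596
d₂ = d₁ − σ√T = 0.810596 − 0.703369 = 0.107226
N(d₁) = 0.791201,  N(d₂) = 0.542695,  e^(−rT) = 0.917859
E₀ = V₀·N(d₁) − D·e^(−rT)·N(d₂)
   = 504.6941·0.791201 − 398.1705·0.917859·0.542695 = 200.978735
B₀ = V₀ − E₀ = 504.6941 − 200.978735 = 303.715365
spread = −(1/T)·ln(B₀/D) − r = −(1/5.9522)·ln(303.715365/398.1705) − 0.0144 = 0.03109399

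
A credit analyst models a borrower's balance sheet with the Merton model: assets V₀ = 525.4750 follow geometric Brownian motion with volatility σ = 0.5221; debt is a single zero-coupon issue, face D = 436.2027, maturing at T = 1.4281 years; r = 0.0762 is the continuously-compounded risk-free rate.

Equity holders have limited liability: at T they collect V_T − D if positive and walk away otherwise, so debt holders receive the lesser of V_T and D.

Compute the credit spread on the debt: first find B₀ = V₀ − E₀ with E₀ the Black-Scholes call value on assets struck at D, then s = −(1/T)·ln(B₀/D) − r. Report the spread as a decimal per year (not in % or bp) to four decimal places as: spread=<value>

spread=0.1102

d₁ = [ln(V₀/D) + (r + σ²/2)T] / (σ√T)
   = [ln(525.4750/436.2027) + (0.0762 + 0.5·0.5221²)·1.4281] / (0.5221·√1.4281)
   = [0.186196 + 0.303463] / 0.623926 = 0.784802
d₂ = d₁ − σ√T = 0.784802 − 0.623926 = 0.160877
N(d₁) = 0.783715,  N(d₂) = 0.563905,  e^(−rT) = 0.896891
E₀ = V₀·N(d₁) − D·e^(−rT)·N(d₂)
   = 525.4750·0.783715 − 436.2027·0.896891·0.563905 = 191.208526
B₀ = V₀ − E₀ = 525.4750 − 191.208526 = 334.266474
spread = −(1/T)·ln(B₀/D) − r = −(1/1.4281)·ln(334.266474/436.2027) − 0.0762 = 0.11017949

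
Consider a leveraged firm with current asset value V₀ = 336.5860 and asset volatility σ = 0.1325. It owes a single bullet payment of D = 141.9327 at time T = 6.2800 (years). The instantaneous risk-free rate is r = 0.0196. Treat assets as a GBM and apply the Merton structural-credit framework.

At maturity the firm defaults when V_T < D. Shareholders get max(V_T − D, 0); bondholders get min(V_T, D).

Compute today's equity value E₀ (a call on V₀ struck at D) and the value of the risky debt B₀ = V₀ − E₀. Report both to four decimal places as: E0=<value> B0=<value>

d₁ = [ln(V₀/D) + (r + σ²/2)T] / (σ√T)
   = [ln(336.5860/141.9327) + (0.0196 + 0.5·0.1325²)·6.2800] / (0.1325·√6.2800)
   = [0.863501 + 0.178215] / 0.332044 = 3.137280
d₂ = d₁ − σ√T = 3.137280 − 0.332044 = 2.805236
N(d₁) = 0.999147,  N(d₂) = 0.997486,  e^(−rT) = 0.884186
E₀ = V₀·N(d₁) − D·e^(−rT)·N(d₂)
   = 336.5860·0.999147 − 141.9327·0.884186·0.997486 = 211.119629
B₀ = V₀ − E₀ = 336.5860 − 211.119629 = 125.466371

E0=211.1196 B0=125.4664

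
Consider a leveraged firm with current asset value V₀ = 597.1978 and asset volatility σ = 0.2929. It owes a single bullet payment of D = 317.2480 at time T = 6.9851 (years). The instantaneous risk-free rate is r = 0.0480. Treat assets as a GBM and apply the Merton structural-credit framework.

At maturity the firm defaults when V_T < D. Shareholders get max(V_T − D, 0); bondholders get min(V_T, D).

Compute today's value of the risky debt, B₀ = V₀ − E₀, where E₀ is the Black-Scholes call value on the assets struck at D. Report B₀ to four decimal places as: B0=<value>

B0=213.1852

d₁ = [ln(V₀/D) + (r + σ²/2)T] / (σ√T)
   = [ln(597.1978/317.2480) + (0.0480 + 0.5·0.2929²)·6.9851] / (0.2929·√6.9851)
   = [0.632565 + 0.634912] / 0.774115 = 1.637323
d₂ = d₁ − σ√T = 1.637323 − 0.774115 = 0.863207
N(d₁) = 0.949218,  N(d₂) = 0.805988,  e^(−rT) = 0.715134
E₀ = V₀·N(d₁) − D·e^(−rT)·N(d₂)
   = 597.1978·0.949218 − 317.2480·0.715134·0.805988 = 384.012632
B₀ = V₀ − E₀ = 597.1978 − 384.012632 = 213.185168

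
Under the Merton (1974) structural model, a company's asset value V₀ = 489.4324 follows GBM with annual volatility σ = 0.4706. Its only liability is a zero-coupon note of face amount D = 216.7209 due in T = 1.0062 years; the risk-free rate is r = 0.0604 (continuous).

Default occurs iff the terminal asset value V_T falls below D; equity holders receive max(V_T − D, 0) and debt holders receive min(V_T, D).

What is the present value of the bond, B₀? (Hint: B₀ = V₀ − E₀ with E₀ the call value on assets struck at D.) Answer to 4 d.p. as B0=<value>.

d₁ = [ln(V₀/D) + (r + σ²/2)T] / (σ√T)
   = [ln(489.4324/216.7209) + (0.0604 + 0.5·0.4706²)·1.0062] / (0.4706·√1.0062)
   = [0.814636 + 0.172193] / 0.472057 = 2.090489
d₂ = d₁ − σ√T = 2.090489 − 0.472057 = 1.618433
N(d₁) = 0.981713,  N(d₂) = 0.947215,  e^(−rT) = 0.941035
E₀ = V₀·N(d₁) − D·e^(−rT)·N(d₂)
   = 489.4324·0.981713 − 216.7209·0.941035·0.947215 = 287.305153
B₀ = V₀ − E₀ = 489.4324 − 287.305153 = 202.127247

B0=202.1272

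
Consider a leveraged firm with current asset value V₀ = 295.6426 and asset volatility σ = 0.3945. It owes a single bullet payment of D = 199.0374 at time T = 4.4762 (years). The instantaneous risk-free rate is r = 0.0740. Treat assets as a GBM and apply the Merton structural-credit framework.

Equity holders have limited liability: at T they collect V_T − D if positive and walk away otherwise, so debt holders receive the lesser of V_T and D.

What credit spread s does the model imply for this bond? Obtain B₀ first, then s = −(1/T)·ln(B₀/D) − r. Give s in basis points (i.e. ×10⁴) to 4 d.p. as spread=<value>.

spread=287.1406

d₁ = [ln(V₀/D) + (r + σ²/2)T] / (σ√T)
   = [ln(295.6426/199.0374) + (0.0740 + 0.5·0.3945²)·4.4762] / (0.3945·√4.4762)
   = [0.395659 + 0.679555] / 0.834645 = 1.288229
d₂ = d₁ − σ√T = 1.288229 − 0.834645 = 0.453584
N(d₁) = 0.901167,  N(d₂) = 0.674936,  e^(−rT) = 0.718034
E₀ = V₀·N(d₁) − D·e^(−rT)·N(d₂)
   = 295.6426·0.901167 − 199.0374·0.718034·0.674936 = 169.964477
B₀ = V₀ − E₀ = 295.6426 − 169.964477 = 125.678123
spread = −(1/T)·ln(B₀/D) − r = −(1/4.4762)·ln(125.678123/199.0374) − 0.0740 = 0.02871406
in basis points: 0.02871406 × 10⁴ = 287.1406 bp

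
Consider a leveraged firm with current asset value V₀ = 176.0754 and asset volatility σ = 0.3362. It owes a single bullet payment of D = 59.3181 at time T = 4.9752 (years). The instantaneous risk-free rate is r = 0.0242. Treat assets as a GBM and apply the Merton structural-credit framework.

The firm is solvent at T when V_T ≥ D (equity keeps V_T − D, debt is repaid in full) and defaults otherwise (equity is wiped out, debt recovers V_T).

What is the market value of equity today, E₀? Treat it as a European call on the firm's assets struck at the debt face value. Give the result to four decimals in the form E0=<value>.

d₁ = [ln(V₀/D) + (r + σ²/2)T] / (σ√T)
   = [ln(176.0754/59.3181) + (0.0242 + 0.5·0.3362²)·4.9752] / (0.3362·√4.9752)
   = [1.087998 + 0.401574] / 0.749899 = 1.986363
d₂ = d₁ − σ√T = 1.986363 − 0.749899 = 1.236463
N(d₁) = 0.976503,  N(d₂) = 0.891857,  e^(−rT) = 0.886566
E₀ = V₀·N(d₁) − D·e^(−rT)·N(d₂)
   = 176.0754·0.976503 − 59.3181·0.886566·0.891857 = 125.036021

E0=125.0360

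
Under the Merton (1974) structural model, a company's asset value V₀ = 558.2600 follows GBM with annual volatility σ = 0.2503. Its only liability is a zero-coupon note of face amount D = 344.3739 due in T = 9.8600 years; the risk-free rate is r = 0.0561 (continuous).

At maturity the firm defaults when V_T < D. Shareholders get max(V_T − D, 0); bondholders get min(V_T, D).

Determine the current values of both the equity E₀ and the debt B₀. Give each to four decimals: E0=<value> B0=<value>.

E0=371.0412 B0=187.2188

d₁ = [ln(V₀/D) + (r + σ²/2)T] / (σ√T)
   = [ln(558.2600/344.3739) + (0.0561 + 0.5·0.2503²)·9.8600] / (0.2503·√9.8600)
   = [0.483097 + 0.862011] / 0.785958 = 1.711425
d₂ = d₁ − σ√T = 1.711425 − 0.785958 = 0.925467
N(d₁) = 0.956499,  N(d₂) = 0.822638,  e^(−rT) = 0.575138
E₀ = V₀·N(d₁) − D·e^(−rT)·N(d₂)
   = 558.2600·0.956499 − 344.3739·0.575138·0.822638 = 371.041210
B₀ = V₀ − E₀ = 558.2600 − 371.041210 = 187.218790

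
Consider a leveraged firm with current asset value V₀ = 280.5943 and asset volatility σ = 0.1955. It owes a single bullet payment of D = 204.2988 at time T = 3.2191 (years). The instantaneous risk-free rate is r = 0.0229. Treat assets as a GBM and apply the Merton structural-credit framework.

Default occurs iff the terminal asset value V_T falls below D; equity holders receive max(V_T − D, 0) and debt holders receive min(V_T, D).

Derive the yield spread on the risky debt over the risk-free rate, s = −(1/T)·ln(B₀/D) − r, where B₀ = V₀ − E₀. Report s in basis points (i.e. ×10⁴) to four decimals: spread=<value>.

spread=88.6457

d₁ = [ln(V₀/D) + (r + σ²/2)T] / (σ√T)
   = [ln(280.5943/204.2988) + (0.0229 + 0.5·0.1955²)·3.2191] / (0.1955·√3.2191)
   = [0.317326 + 0.135235] / 0.350763 = 1.290218
d₂ = d₁ − σ√T = 1.290218 − 0.350763 = 0.939455
N(d₁) = 0.901513,  N(d₂) = 0.826251,  e^(−rT) = 0.928934
E₀ = V₀·N(d₁) − D·e^(−rT)·N(d₂)
   = 280.5943·0.901513 − 204.2988·0.928934·0.826251 = 96.153174
B₀ = V₀ − E₀ = 280.5943 − 96.153174 = 184.441126
spread = −(1/T)·ln(B₀/D) − r = −(1/3.2191)·ln(184.441126/204.2988) − 0.0229 = 0.00886457
in basis points: 0.00886457 × 10⁴ = 88.6457 bp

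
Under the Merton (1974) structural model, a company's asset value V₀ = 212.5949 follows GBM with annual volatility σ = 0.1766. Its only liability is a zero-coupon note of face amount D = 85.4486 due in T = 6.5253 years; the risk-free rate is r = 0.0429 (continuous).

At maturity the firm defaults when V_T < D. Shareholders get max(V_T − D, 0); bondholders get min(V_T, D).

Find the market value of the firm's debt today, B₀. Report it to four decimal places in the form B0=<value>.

d₁ = [ln(V₀/D) + (r + σ²/2)T] / (σ√T)
   = [ln(212.5949/85.4486) + (0.0429 + 0.5·0.1766²)·6.5253] / (0.1766·√6.5253)
   = [0.911473 + 0.381689] / 0.451119 = 2.866568
d₂ = d₁ − σ√T = 2.866568 − 0.451119 = 2.415450
N(d₁) = 0.997925,  N(d₂) = 0.992142,  e^(−rT) = 0.755833
E₀ = V₀·N(d₁) − D·e^(−rT)·N(d₂)
   = 212.5949·0.997925 − 85.4486·0.755833·0.992142 = 148.076485
B₀ = V₀ − E₀ = 212.5949 − 148.076485 = 64.518415

B0=64.5184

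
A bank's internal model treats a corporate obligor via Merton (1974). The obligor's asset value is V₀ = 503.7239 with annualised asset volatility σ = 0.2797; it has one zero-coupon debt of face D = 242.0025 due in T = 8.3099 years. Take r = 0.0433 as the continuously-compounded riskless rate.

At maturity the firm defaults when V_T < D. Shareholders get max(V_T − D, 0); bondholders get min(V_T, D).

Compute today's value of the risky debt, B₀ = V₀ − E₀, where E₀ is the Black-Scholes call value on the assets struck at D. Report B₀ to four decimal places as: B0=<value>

B0=159.8907

d₁ = [ln(V₀/D) + (r + σ²/2)T] / (σ√T)
   = [ln(503.7239/242.0025) + (0.0433 + 0.5·0.2797²)·8.3099] / (0.2797·√8.3099)
   = [0.733080 + 0.684869] / 0.806288 = 1.758613
d₂ = d₁ − σ√T = 1.758613 − 0.806288 = 0.952325
N(d₁) = 0.960678,  N(d₂) = 0.829534,  e^(−rT) = 0.697803
E₀ = V₀·N(d₁) − D·e^(−rT)·N(d₂)
   = 503.7239·0.960678 − 242.0025·0.697803·0.829534 = 343.833249
B₀ = V₀ − E₀ = 503.7239 − 343.833249 = 159.890651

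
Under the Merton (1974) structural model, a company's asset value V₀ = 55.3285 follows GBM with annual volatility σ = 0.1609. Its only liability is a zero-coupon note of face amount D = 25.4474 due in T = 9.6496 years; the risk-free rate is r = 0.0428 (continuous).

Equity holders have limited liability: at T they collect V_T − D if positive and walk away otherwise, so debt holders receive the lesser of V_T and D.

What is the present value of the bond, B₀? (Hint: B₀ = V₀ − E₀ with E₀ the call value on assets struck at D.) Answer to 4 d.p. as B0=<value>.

d₁ = [ln(V₀/D) + (r + σ²/2)T] / (σ√T)
   = [ln(55.3285/25.4474) + (0.0428 + 0.5·0.1609²)·9.6496] / (0.1609·√9.6496)
   = [0.776675 + 0.537911] / 0.499817 = 2.630136
d₂ = d₁ − σ√T = 2.630136 − 0.499817 = 2.130320
N(d₁) = 0.995732,  N(d₂) = 0.983427,  e^(−rT) = 0.661660
E₀ = V₀·N(d₁) − D·e^(−rT)·N(d₂)
   = 55.3285·0.995732 − 25.4474·0.661660·0.983427 = 38.533890
B₀ = V₀ − E₀ = 55.3285 − 38.533890 = 16.794610

B0=16.7946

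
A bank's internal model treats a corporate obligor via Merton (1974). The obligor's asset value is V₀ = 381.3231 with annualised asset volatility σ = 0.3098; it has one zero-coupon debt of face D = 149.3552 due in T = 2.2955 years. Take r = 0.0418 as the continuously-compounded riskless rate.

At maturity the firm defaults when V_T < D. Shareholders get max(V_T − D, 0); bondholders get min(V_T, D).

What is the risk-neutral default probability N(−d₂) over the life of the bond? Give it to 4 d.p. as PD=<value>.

PD=0.0246

d₁ = [ln(V₀/D) + (r + σ²/2)T] / (σ√T)
   = [ln(381.3231/149.3552) + (0.0418 + 0.5·0.3098²)·2.2955] / (0.3098·√2.2955)
   = [0.937320 + 0.206108] / 0.469375 = 2.436065
d₂ = d₁ − σ√T = 2.436065 − 0.469375 = 1.966689
risk-neutral PD = N(−d₂) = N(-1.966689) = 0.024610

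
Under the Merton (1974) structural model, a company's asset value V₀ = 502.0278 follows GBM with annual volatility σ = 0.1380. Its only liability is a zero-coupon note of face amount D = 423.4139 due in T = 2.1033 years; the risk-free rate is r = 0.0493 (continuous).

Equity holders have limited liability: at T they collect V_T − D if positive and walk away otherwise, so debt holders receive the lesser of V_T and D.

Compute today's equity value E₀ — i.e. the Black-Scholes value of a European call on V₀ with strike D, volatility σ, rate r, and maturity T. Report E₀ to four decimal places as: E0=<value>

d₁ = [ln(V₀/D) + (r + σ²/2)T] / (σ√T)
   = [ln(502.0278/423.4139) + (0.0493 + 0.5·0.1380²)·2.1033] / (0.1380·√2.1033)
   = [0.170305 + 0.123720] / 0.200138 = 1.469114
d₂ = d₁ − σ√T = 1.469114 − 0.200138 = 1.268976
N(d₁) = 0.929099,  N(d₂) = 0.897775,  e^(−rT) = 0.901502
E₀ = V₀·N(d₁) − D·e^(−rT)·N(d₂)
   = 502.0278·0.929099 − 423.4139·0.901502·0.897775 = 123.745051

E0=123.7451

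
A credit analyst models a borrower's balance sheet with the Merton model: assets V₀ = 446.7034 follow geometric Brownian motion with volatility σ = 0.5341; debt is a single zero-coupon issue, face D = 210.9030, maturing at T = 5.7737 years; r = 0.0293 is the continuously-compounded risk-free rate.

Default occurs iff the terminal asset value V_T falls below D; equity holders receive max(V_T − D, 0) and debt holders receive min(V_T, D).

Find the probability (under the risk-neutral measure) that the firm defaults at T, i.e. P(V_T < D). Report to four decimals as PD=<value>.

d₁ = [ln(V₀/D) + (r + σ²/2)T] / (σ√T)
   = [ln(446.7034/210.9030) + (0.0293 + 0.5·0.5341²)·5.7737] / (0.5341·√5.7737)
   = [0.750497 + 0.992680] / 1.283364 = 1.358288
d₂ = d₁ − σ√T = 1.358288 − 1.283364 = 0.074924
risk-neutral PD = N(−d₂) = N(-0.074924) = 0.470138

PD=0.4701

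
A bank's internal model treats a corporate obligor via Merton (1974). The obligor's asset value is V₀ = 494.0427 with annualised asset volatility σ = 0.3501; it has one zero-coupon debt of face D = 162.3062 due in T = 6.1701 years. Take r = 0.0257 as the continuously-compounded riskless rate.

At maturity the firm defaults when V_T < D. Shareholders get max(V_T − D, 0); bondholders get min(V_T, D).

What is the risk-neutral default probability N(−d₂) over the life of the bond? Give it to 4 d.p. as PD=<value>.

d₁ = [ln(V₀/D) + (r + σ²/2)T] / (σ√T)
   = [ln(494.0427/162.3062) + (0.0257 + 0.5·0.3501²)·6.1701] / (0.3501·√6.1701)
   = [1.113137 + 0.536706] / 0.869637 = 1.897162
d₂ = d₁ − σ√T = 1.897162 − 0.869637 = 1.027525
risk-neutral PD = N(−d₂) = N(-1.027525) = 0.152087

PD=0.1521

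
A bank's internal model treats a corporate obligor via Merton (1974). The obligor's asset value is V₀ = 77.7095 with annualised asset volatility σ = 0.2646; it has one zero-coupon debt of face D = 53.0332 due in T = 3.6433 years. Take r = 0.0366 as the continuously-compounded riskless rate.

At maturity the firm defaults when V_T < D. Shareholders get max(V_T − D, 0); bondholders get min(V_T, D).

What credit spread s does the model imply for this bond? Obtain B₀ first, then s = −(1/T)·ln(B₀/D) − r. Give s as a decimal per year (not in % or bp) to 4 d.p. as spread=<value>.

spread=0.0145

d₁ = [ln(V₀/D) + (r + σ²/2)T] / (σ√T)
   = [ln(77.7095/53.0332) + (0.0366 + 0.5·0.2646²)·3.6433] / (0.2646·√3.6433)
   = [0.382059 + 0.260884] / 0.505053 = 1.273021
d₂ = d₁ − σ√T = 1.273021 − 0.505053 = 0.767968
N(d₁) = 0.898495,  N(d₂) = 0.778747,  e^(−rT) = 0.875163
E₀ = V₀·N(d₁) − D·e^(−rT)·N(d₂)
   = 77.7095·0.898495 − 53.0332·0.875163·0.778747 = 33.677825
B₀ = V₀ − E₀ = 77.7095 − 33.677825 = 44.031675
spread = −(1/T)·ln(B₀/D) − r = −(1/3.6433)·ln(44.031675/53.0332) − 0.0366 = 0.01445506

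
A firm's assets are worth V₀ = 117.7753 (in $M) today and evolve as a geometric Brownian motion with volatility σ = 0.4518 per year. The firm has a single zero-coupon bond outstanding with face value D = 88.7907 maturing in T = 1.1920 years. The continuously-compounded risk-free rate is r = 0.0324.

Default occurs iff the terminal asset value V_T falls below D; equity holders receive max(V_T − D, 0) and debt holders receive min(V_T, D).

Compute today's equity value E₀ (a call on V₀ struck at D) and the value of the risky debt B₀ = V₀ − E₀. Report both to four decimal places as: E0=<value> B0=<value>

d₁ = [ln(V₀/D) + (r + σ²/2)T] / (σ√T)
   = [ln(117.7753/88.7907) + (0.0324 + 0.5·0.4518²)·1.1920] / (0.4518·√1.1920)
   = [0.282497 + 0.160278] / 0.493270 = 0.897633
d₂ = d₁ − σ√T = 0.897633 − 0.493270 = 0.404363
N(d₁) = 0.815309,  N(d₂) = 0.657027,  e^(−rT) = 0.962115
E₀ = V₀·N(d₁) − D·e^(−rT)·N(d₂)
   = 117.7753·0.815309 − 88.7907·0.962115·0.657027 = 39.895502
B₀ = V₀ − E₀ = 117.7753 − 39.895502 = 77.879798

E0=39.8955 B0=77.8798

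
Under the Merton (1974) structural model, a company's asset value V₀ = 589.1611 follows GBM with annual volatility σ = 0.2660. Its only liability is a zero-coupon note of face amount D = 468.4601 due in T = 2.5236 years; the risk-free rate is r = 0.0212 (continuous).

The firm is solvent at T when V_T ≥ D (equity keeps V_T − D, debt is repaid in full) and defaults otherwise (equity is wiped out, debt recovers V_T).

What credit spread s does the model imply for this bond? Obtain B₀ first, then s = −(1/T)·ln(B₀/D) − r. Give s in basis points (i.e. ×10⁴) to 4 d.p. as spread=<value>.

d₁ = [ln(V₀/D) + (r + σ²/2)T] / (σ√T)
   = [ln(589.1611/468.4601) + (0.0212 + 0.5·0.2660²)·2.5236] / (0.2660·√2.5236)
   = [0.229249 + 0.142780] / 0.422563 = 0.880410
d₂ = d₁ − σ√T = 0.880410 − 0.422563 = 0.457846
N(d₁) = 0.810681,  N(d₂) = 0.676469,  e^(−rT) = 0.947906
E₀ = V₀·N(d₁) − D·e^(−rT)·N(d₂)
   = 589.1611·0.810681 − 468.4601·0.947906·0.676469 = 177.231983
B₀ = V₀ − E₀ = 589.1611 − 177.231983 = 411.929117
spread = −(1/T)·ln(B₀/D) − r = −(1/2.5236)·ln(411.929117/468.4601) − 0.0212 = 0.02975881
in basis points: 0.02975881 × 10⁴ = 297.5881 bp

spread=297.5881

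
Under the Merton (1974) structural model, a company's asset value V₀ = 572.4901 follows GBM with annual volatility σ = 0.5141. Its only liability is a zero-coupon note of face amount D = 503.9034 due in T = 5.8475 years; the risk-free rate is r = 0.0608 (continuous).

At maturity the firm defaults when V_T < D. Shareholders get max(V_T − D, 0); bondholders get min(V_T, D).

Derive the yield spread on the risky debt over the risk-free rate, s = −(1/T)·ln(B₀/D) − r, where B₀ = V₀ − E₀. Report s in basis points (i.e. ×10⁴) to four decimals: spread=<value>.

d₁ = [ln(V₀/D) + (r + σ²/2)T] / (σ√T)
   = [ln(572.4901/503.9034) + (0.0608 + 0.5·0.5141²)·5.8475] / (0.5141·√5.8475)
   = [0.127611 + 1.128272] / 1.243176 = 1.010221
d₂ = d₁ − σ√T = 1.010221 − 1.243176 = -0.232956
N(d₁) = 0.843805,  N(d₂) = 0.407898,  e^(−rT) = 0.700803
E₀ = V₀·N(d₁) − D·e^(−rT)·N(d₂)
   = 572.4901·0.843805 − 503.9034·0.700803·0.407898 = 339.026205
B₀ = V₀ − E₀ = 572.4901 − 339.026205 = 233.463895
spread = −(1/T)·ln(B₀/D) − r = −(1/5.8475)·ln(233.463895/503.9034) − 0.0608 = 0.07077027
in basis points: 0.07077027 × 10⁴ = 707.7027 bp

spread=707.7027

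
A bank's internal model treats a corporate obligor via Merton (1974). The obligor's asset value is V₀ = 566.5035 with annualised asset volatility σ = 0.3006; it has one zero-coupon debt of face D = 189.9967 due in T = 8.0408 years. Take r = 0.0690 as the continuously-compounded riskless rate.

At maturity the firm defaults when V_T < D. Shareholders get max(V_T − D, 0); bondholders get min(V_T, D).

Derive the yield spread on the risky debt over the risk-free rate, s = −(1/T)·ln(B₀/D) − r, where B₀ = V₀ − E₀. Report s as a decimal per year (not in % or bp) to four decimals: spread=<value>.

spread=0.0023

d₁ = [ln(V₀/D) + (r + σ²/2)T] / (σ√T)
   = [ln(566.5035/189.9967) + (0.0690 + 0.5·0.3006²)·8.0408] / (0.3006·√8.0408)
   = [1.092477 + 0.918100] / 0.852391 = 2.358751
d₂ = d₁ − σ√T = 2.358751 − 0.852391 = 1.506360
N(d₁) = 0.990832,  N(d₂) = 0.934013,  e^(−rT) = 0.574178
E₀ = V₀·N(d₁) − D·e^(−rT)·N(d₂)
   = 566.5035·0.990832 − 189.9967·0.574178·0.934013 = 459.416335
B₀ = V₀ − E₀ = 566.5035 − 459.416335 = 107.087165
spread = −(1/T)·ln(B₀/D) − r = −(1/8.0408)·ln(107.087165/189.9967) − 0.0690 = 0.00230678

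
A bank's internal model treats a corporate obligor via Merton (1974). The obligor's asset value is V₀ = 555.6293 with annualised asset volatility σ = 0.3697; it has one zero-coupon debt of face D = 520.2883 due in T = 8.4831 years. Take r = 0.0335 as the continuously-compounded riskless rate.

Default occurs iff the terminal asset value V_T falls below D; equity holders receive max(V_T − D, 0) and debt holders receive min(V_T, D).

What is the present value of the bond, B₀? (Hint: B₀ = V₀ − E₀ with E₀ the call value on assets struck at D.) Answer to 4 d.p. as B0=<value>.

d₁ = [ln(V₀/D) + (r + σ²/2)T] / (σ√T)
   = [ln(555.6293/520.2883) + (0.0335 + 0.5·0.3697²)·8.4831] / (0.3697·√8.4831)
   = [0.065718 + 0.863911] / 1.076779 = 0.863342
d₂ = d₁ − σ√T = 0.863342 − 1.076779 = -0.213437
N(d₁) = 0.806025,  N(d₂) = 0.415493,  e^(−rT) = 0.752628
E₀ = V₀·N(d₁) − D·e^(−rT)·N(d₂)
   = 555.6293·0.806025 − 520.2883·0.752628·0.415493 = 285.151019
B₀ = V₀ − E₀ = 555.6293 − 285.151019 = 270.478281

B0=270.4783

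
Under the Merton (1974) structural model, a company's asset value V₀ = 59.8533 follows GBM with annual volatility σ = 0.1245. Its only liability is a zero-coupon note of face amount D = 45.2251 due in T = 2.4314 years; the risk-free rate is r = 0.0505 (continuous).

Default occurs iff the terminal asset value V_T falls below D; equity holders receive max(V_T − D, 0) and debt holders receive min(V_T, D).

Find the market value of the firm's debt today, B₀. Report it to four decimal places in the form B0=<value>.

B0=39.9341

d₁ = [ln(V₀/D) + (r + σ²/2)T] / (σ√T)
   = [ln(59.8533/45.2251) + (0.0505 + 0.5·0.1245²)·2.4314] / (0.1245·√2.4314)
   = [0.280244 + 0.141629] / 0.194132 = 2.173126
d₂ = d₁ − σ√T = 2.173126 − 0.194132 = 1.978994
N(d₁) = 0.985115,  N(d₂) = 0.976092,  e^(−rT) = 0.884453
E₀ = V₀·N(d₁) − D·e^(−rT)·N(d₂)
   = 59.8533·0.985115 − 45.2251·0.884453·0.976092 = 19.919197
B₀ = V₀ − E₀ = 59.8533 − 19.919197 = 39.934103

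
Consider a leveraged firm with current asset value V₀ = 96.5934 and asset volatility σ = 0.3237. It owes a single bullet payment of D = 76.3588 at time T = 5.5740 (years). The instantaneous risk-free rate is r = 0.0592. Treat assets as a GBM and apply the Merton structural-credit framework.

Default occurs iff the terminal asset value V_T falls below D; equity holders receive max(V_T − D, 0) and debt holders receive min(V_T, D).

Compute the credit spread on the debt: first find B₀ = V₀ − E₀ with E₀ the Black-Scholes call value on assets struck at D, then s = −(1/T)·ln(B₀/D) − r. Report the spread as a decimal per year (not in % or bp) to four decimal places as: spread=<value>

d₁ = [ln(V₀/D) + (r + σ²/2)T] / (σ√T)
   = [ln(96.5934/76.3588) + (0.0592 + 0.5·0.3237²)·5.5740] / (0.3237·√5.5740)
   = [0.235067 + 0.622007] / 0.764234 = 1.121482
d₂ = d₁ − σ√T = 1.121482 − 0.764234 = 0.357249
N(d₁) = 0.868959,  N(d₂) = 0.639547,  e^(−rT) = 0.718938
E₀ = V₀·N(d₁) − D·e^(−rT)·N(d₂)
   = 96.5934·0.868959 − 76.3588·0.718938·0.639547 = 48.826322
B₀ = V₀ − E₀ = 96.5934 − 48.826322 = 47.767078
spread = −(1/T)·ln(B₀/D) − r = −(1/5.5740)·ln(47.767078/76.3588) − 0.0592 = 0.02495978

spread=0.0250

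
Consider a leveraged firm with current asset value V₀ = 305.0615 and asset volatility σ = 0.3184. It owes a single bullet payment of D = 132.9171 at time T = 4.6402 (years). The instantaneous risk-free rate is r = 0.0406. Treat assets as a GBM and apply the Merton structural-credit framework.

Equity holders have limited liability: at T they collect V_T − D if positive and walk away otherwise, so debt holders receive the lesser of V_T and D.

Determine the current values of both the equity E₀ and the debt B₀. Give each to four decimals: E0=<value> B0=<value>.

d₁ = [ln(V₀/D) + (r + σ²/2)T] / (σ√T)
   = [ln(305.0615/132.9171) + (0.0406 + 0.5·0.3184²)·4.6402] / (0.3184·√4.6402)
   = [0.830788 + 0.423601] / 0.685869 = 1.828903
d₂ = d₁ − σ√T = 1.828903 − 0.685869 = 1.143033
N(d₁) = 0.966293,  N(d₂) = 0.873488,  e^(−rT) = 0.828290
E₀ = V₀·N(d₁) − D·e^(−rT)·N(d₂)
   = 305.0615·0.966293 − 132.9171·0.828290·0.873488 = 198.613117
B₀ = V₀ − E₀ = 305.0615 − 198.613117 = 106.448383

E0=198.6131 B0=106.4484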